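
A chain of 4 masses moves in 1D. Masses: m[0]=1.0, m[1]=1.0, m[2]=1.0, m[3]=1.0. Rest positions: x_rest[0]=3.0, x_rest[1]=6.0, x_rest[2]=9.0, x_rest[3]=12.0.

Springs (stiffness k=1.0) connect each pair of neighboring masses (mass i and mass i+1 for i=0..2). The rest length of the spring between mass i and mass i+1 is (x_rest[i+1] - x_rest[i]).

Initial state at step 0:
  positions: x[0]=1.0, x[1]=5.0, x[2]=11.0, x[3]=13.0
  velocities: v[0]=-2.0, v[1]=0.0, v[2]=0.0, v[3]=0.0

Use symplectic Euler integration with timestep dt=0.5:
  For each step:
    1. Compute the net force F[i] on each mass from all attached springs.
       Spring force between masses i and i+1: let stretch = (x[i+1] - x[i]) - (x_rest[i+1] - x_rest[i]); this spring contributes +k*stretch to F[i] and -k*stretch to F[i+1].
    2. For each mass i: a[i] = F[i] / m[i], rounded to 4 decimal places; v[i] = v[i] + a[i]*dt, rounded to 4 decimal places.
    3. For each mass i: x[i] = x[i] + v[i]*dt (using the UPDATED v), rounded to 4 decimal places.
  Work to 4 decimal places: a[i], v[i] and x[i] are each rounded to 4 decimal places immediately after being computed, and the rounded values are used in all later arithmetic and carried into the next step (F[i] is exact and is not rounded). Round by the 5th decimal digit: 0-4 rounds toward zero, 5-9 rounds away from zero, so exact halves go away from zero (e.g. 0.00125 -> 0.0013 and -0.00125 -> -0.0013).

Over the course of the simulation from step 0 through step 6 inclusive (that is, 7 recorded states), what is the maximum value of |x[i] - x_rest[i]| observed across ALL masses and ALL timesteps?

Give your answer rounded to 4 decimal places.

Step 0: x=[1.0000 5.0000 11.0000 13.0000] v=[-2.0000 0.0000 0.0000 0.0000]
Step 1: x=[0.2500 5.5000 10.0000 13.2500] v=[-1.5000 1.0000 -2.0000 0.5000]
Step 2: x=[0.0625 5.8125 8.6875 13.4375] v=[-0.3750 0.6250 -2.6250 0.3750]
Step 3: x=[0.5625 5.4063 7.8438 13.1875] v=[1.0000 -0.8125 -1.6875 -0.5000]
Step 4: x=[1.5235 4.3985 7.7266 12.3516] v=[1.9219 -2.0157 -0.2344 -1.6719]
Step 5: x=[2.4532 3.5039 7.9337 11.1094] v=[1.8594 -1.7892 0.4141 -2.4844]
Step 6: x=[2.8956 3.4541 7.8272 9.8233] v=[0.8848 -0.0997 -0.2130 -2.5723]
Max displacement = 2.9375

Answer: 2.9375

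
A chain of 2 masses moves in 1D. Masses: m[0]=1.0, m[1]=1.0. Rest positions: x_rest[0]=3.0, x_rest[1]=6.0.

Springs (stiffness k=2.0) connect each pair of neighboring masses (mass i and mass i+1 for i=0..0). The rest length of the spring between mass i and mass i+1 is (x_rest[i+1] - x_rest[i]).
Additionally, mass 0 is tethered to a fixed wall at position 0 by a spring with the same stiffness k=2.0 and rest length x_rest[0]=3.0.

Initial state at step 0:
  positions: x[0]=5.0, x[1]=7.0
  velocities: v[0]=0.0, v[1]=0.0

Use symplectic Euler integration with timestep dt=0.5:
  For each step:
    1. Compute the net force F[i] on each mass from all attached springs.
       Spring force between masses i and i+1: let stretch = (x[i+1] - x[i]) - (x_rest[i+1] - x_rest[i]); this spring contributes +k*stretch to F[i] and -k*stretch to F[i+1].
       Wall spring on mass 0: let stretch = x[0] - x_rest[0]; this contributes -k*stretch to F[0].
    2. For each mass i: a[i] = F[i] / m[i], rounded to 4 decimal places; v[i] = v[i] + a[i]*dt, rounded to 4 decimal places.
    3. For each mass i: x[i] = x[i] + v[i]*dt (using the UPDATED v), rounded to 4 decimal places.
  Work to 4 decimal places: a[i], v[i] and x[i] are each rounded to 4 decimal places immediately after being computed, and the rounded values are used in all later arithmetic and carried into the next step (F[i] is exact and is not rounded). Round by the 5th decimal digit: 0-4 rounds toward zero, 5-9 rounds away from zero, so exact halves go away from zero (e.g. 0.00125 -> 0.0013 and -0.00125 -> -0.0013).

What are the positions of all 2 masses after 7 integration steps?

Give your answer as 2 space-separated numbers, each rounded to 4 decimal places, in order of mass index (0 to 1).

Answer: 0.8203 5.0860

Derivation:
Step 0: x=[5.0000 7.0000] v=[0.0000 0.0000]
Step 1: x=[3.5000 7.5000] v=[-3.0000 1.0000]
Step 2: x=[2.2500 7.5000] v=[-2.5000 0.0000]
Step 3: x=[2.5000 6.3750] v=[0.5000 -2.2500]
Step 4: x=[3.4375 4.8125] v=[1.8750 -3.1250]
Step 5: x=[3.3438 4.0625] v=[-0.1875 -1.5000]
Step 6: x=[1.9375 4.4532] v=[-2.8126 0.7813]
Step 7: x=[0.8203 5.0860] v=[-2.2344 1.2656]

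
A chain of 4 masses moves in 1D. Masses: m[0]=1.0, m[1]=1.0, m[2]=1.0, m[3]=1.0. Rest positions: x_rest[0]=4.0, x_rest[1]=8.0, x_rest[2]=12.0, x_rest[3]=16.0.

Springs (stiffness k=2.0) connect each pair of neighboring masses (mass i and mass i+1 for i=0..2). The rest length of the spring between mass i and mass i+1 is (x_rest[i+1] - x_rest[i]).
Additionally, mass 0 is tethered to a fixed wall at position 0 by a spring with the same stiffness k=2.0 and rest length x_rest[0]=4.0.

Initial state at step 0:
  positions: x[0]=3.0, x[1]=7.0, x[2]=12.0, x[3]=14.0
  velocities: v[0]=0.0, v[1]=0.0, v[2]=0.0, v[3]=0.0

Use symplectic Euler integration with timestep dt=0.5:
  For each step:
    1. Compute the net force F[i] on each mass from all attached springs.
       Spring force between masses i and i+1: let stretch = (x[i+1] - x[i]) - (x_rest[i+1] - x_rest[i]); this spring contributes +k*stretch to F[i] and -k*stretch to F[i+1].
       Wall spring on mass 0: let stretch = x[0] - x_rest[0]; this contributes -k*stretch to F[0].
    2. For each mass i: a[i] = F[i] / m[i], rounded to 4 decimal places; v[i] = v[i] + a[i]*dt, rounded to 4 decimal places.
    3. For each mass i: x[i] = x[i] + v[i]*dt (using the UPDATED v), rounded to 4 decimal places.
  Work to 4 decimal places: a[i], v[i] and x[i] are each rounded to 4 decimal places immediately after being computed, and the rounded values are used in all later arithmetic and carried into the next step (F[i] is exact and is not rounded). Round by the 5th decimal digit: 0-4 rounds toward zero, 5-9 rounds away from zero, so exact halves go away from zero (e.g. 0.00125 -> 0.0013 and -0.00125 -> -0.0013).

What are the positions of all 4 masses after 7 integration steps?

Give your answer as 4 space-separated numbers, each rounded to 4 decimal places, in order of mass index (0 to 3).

Step 0: x=[3.0000 7.0000 12.0000 14.0000] v=[0.0000 0.0000 0.0000 0.0000]
Step 1: x=[3.5000 7.5000 10.5000 15.0000] v=[1.0000 1.0000 -3.0000 2.0000]
Step 2: x=[4.2500 7.5000 9.7500 15.7500] v=[1.5000 0.0000 -1.5000 1.5000]
Step 3: x=[4.5000 7.0000 10.8750 15.5000] v=[0.5000 -1.0000 2.2500 -0.5000]
Step 4: x=[3.7500 7.1875 12.3750 14.9375] v=[-1.5000 0.3750 3.0000 -1.1250]
Step 5: x=[2.8438 8.2500 12.5625 15.0938] v=[-1.8125 2.1250 0.3750 0.3125]
Step 6: x=[3.2188 8.7657 11.8594 15.9844] v=[0.7499 1.0313 -1.4062 1.7812]
Step 7: x=[4.7578 8.0548 11.6720 16.8125] v=[3.0780 -1.4219 -0.3749 1.6562]

Answer: 4.7578 8.0548 11.6720 16.8125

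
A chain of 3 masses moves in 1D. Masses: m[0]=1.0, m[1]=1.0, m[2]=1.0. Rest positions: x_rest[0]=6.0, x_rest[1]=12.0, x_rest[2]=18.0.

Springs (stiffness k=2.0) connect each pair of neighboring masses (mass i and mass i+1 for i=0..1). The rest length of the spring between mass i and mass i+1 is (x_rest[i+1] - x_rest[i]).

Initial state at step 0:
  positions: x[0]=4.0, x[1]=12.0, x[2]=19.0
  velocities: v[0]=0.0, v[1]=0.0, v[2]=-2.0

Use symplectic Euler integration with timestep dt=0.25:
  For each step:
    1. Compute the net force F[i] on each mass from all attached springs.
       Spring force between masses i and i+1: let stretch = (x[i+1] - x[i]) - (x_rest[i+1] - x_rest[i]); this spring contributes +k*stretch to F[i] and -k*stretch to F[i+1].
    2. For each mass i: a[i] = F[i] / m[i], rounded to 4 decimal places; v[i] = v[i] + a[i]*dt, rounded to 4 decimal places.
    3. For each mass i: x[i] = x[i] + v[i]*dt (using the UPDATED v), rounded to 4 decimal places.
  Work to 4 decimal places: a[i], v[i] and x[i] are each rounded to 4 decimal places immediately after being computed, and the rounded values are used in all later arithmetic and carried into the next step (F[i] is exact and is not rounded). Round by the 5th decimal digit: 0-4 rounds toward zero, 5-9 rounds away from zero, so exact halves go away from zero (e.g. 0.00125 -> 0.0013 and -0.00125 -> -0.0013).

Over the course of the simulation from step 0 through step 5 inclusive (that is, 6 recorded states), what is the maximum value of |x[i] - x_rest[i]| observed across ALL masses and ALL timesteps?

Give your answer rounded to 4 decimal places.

Answer: 2.2769

Derivation:
Step 0: x=[4.0000 12.0000 19.0000] v=[0.0000 0.0000 -2.0000]
Step 1: x=[4.2500 11.8750 18.3750] v=[1.0000 -0.5000 -2.5000]
Step 2: x=[4.7031 11.6094 17.6875] v=[1.8125 -1.0625 -2.7500]
Step 3: x=[5.2695 11.2403 16.9902] v=[2.2657 -1.4766 -2.7891]
Step 4: x=[5.8323 10.8435 16.3242] v=[2.2511 -1.5871 -2.6641]
Step 5: x=[6.2715 10.5054 15.7231] v=[1.7567 -1.3524 -2.4045]
Max displacement = 2.2769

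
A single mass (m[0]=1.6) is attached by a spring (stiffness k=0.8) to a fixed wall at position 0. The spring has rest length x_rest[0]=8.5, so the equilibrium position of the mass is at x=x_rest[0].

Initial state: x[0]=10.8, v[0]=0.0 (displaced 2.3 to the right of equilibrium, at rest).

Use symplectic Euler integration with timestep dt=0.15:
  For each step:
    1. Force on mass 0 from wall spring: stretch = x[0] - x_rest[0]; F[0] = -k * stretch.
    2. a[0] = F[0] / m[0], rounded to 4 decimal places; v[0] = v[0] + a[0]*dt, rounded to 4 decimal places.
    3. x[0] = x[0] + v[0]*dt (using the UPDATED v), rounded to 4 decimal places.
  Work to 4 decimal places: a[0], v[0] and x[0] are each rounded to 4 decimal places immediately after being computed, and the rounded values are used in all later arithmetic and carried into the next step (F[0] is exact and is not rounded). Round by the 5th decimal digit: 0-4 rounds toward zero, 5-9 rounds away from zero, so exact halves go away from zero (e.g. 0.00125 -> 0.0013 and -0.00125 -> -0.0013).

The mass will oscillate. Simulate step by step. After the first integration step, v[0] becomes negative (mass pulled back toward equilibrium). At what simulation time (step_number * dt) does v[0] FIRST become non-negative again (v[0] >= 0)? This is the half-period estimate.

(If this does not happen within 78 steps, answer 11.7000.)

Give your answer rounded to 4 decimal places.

Step 0: x=[10.8000] v=[0.0000]
Step 1: x=[10.7741] v=[-0.1725]
Step 2: x=[10.7226] v=[-0.3431]
Step 3: x=[10.6461] v=[-0.5098]
Step 4: x=[10.5455] v=[-0.6708]
Step 5: x=[10.4219] v=[-0.8242]
Step 6: x=[10.2766] v=[-0.9684]
Step 7: x=[10.1114] v=[-1.1016]
Step 8: x=[9.9280] v=[-1.2225]
Step 9: x=[9.7286] v=[-1.3296]
Step 10: x=[9.5153] v=[-1.4217]
Step 11: x=[9.2906] v=[-1.4979]
Step 12: x=[9.0570] v=[-1.5572]
Step 13: x=[8.8172] v=[-1.5990]
Step 14: x=[8.5738] v=[-1.6228]
Step 15: x=[8.3296] v=[-1.6283]
Step 16: x=[8.0873] v=[-1.6155]
Step 17: x=[7.8496] v=[-1.5845]
Step 18: x=[7.6192] v=[-1.5357]
Step 19: x=[7.3988] v=[-1.4696]
Step 20: x=[7.1908] v=[-1.3870]
Step 21: x=[6.9975] v=[-1.2888]
Step 22: x=[6.8211] v=[-1.1761]
Step 23: x=[6.6636] v=[-1.0502]
Step 24: x=[6.5267] v=[-0.9125]
Step 25: x=[6.4120] v=[-0.7645]
Step 26: x=[6.3208] v=[-0.6079]
Step 27: x=[6.2541] v=[-0.4445]
Step 28: x=[6.2127] v=[-0.2761]
Step 29: x=[6.1970] v=[-0.1045]
Step 30: x=[6.2072] v=[0.0682]
First v>=0 after going negative at step 30, time=4.5000

Answer: 4.5000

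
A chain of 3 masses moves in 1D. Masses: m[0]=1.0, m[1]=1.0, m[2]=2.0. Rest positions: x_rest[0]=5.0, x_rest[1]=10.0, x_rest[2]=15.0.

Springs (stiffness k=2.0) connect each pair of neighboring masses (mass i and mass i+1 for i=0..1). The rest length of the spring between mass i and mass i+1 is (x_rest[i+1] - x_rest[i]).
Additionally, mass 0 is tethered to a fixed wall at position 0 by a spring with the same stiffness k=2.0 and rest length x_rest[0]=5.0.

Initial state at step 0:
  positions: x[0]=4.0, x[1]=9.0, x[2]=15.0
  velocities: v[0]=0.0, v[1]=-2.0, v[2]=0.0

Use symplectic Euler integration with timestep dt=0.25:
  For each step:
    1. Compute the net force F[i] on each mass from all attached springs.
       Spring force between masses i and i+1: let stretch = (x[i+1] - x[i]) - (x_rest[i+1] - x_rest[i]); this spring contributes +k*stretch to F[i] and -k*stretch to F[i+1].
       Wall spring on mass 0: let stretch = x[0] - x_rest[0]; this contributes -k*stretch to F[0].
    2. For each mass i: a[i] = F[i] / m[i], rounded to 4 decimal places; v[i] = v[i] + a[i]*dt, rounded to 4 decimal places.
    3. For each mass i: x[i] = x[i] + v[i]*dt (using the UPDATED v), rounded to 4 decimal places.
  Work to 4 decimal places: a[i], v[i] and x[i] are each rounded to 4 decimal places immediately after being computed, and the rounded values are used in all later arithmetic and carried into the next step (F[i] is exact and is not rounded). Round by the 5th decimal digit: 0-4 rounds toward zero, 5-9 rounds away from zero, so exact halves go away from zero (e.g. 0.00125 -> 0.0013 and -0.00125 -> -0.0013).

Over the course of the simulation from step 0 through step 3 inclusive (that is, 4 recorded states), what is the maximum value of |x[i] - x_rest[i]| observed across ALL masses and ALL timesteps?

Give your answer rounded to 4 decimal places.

Step 0: x=[4.0000 9.0000 15.0000] v=[0.0000 -2.0000 0.0000]
Step 1: x=[4.1250 8.6250 14.9375] v=[0.5000 -1.5000 -0.2500]
Step 2: x=[4.2969 8.4766 14.7930] v=[0.6875 -0.5938 -0.5781]
Step 3: x=[4.4541 8.5953 14.5662] v=[0.6289 0.4746 -0.9072]
Max displacement = 1.5234

Answer: 1.5234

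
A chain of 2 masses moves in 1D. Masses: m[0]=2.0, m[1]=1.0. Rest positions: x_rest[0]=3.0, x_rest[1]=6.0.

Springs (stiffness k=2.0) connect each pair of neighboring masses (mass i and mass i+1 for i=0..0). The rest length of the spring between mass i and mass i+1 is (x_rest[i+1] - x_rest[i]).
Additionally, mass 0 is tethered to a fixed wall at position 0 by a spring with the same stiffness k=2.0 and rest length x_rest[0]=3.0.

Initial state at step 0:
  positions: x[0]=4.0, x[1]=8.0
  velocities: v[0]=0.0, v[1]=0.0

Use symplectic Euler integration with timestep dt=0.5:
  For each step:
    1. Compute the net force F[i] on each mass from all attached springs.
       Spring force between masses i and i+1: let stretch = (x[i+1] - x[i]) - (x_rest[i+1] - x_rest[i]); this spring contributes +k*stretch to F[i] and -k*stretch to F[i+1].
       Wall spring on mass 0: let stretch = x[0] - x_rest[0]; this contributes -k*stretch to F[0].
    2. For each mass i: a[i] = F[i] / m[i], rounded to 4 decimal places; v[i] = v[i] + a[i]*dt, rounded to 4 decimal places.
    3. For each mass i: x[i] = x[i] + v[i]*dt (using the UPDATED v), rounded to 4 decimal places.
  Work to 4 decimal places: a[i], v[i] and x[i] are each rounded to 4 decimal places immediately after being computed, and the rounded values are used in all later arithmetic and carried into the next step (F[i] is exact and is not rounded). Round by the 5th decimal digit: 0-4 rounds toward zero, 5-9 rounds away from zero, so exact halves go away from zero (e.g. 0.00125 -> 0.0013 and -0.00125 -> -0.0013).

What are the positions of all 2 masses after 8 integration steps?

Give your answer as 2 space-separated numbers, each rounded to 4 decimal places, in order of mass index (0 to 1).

Answer: 1.8518 4.1753

Derivation:
Step 0: x=[4.0000 8.0000] v=[0.0000 0.0000]
Step 1: x=[4.0000 7.5000] v=[0.0000 -1.0000]
Step 2: x=[3.8750 6.7500] v=[-0.2500 -1.5000]
Step 3: x=[3.5000 6.0625] v=[-0.7500 -1.3750]
Step 4: x=[2.8906 5.5938] v=[-1.2188 -0.9375]
Step 5: x=[2.2344 5.2735] v=[-1.3125 -0.6407]
Step 6: x=[1.7793 4.9336] v=[-0.9102 -0.6798]
Step 7: x=[1.6680 4.5166] v=[-0.2227 -0.8341]
Step 8: x=[1.8518 4.1753] v=[0.3676 -0.6827]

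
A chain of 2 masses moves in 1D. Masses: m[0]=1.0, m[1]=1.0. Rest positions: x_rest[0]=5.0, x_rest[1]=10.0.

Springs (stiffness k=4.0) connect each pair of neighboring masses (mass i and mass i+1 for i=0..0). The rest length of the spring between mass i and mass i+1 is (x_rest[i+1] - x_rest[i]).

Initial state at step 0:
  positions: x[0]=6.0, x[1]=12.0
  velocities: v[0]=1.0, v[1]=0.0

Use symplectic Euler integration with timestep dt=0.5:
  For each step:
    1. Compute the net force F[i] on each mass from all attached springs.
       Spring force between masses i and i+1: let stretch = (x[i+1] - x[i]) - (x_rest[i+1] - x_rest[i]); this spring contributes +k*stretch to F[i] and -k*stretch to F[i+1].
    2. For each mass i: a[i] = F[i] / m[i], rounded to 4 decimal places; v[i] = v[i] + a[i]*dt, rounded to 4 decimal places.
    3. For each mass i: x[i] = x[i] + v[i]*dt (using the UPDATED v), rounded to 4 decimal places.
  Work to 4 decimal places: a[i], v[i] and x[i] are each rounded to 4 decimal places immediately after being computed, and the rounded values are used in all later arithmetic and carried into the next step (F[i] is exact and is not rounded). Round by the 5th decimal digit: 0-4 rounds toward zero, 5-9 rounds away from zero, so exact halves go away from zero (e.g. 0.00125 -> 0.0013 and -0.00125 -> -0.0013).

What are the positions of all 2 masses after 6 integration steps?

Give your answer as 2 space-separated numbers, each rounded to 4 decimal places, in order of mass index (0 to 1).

Step 0: x=[6.0000 12.0000] v=[1.0000 0.0000]
Step 1: x=[7.5000 11.0000] v=[3.0000 -2.0000]
Step 2: x=[7.5000 11.5000] v=[0.0000 1.0000]
Step 3: x=[6.5000 13.0000] v=[-2.0000 3.0000]
Step 4: x=[7.0000 13.0000] v=[1.0000 0.0000]
Step 5: x=[8.5000 12.0000] v=[3.0000 -2.0000]
Step 6: x=[8.5000 12.5000] v=[0.0000 1.0000]

Answer: 8.5000 12.5000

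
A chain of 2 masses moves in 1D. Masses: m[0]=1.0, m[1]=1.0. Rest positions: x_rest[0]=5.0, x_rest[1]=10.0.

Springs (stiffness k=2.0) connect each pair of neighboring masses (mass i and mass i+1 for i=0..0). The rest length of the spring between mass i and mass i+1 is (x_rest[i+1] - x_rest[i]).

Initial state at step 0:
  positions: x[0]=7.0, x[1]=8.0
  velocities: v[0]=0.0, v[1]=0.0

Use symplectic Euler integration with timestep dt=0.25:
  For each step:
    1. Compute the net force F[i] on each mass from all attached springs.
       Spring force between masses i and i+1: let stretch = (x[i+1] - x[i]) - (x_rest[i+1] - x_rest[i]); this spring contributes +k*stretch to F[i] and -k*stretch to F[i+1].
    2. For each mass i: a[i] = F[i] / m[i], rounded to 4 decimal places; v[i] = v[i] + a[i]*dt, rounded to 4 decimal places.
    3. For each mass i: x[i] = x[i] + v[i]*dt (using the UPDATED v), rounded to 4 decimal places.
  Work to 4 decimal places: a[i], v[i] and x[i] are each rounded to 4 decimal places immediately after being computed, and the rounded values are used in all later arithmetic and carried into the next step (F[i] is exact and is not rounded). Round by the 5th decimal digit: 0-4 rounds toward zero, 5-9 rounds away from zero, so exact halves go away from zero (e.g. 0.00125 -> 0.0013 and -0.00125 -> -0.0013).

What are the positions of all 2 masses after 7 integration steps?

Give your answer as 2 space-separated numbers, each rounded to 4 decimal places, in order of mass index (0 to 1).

Answer: 3.3539 11.6462

Derivation:
Step 0: x=[7.0000 8.0000] v=[0.0000 0.0000]
Step 1: x=[6.5000 8.5000] v=[-2.0000 2.0000]
Step 2: x=[5.6250 9.3750] v=[-3.5000 3.5000]
Step 3: x=[4.5938 10.4063] v=[-4.1250 4.1250]
Step 4: x=[3.6641 11.3360] v=[-3.7188 3.7188]
Step 5: x=[3.0684 11.9317] v=[-2.3829 2.3829]
Step 6: x=[2.9556 12.0445] v=[-0.4513 0.4513]
Step 7: x=[3.3539 11.6462] v=[1.5932 -1.5932]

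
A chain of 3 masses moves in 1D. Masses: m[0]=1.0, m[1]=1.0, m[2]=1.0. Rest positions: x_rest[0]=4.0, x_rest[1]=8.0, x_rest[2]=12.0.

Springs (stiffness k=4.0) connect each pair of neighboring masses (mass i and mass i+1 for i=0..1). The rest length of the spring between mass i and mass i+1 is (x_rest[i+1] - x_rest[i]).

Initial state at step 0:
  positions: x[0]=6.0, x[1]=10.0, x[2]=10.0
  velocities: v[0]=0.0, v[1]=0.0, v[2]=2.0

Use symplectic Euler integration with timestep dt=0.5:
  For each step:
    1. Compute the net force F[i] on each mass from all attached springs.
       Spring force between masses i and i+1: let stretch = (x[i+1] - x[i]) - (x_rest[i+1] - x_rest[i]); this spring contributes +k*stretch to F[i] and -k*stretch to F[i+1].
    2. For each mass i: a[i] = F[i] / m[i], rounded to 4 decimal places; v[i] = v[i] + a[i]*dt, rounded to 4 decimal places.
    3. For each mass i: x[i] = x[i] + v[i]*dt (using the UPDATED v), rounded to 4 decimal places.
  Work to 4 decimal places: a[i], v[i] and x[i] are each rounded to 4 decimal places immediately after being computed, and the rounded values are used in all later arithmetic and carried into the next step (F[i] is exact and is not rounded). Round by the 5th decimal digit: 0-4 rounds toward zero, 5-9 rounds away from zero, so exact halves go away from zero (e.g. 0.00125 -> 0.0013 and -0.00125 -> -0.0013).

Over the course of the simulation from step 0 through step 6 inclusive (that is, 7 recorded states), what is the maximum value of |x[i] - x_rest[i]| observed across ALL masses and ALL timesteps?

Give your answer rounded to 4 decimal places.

Answer: 4.0000

Derivation:
Step 0: x=[6.0000 10.0000 10.0000] v=[0.0000 0.0000 2.0000]
Step 1: x=[6.0000 6.0000 15.0000] v=[0.0000 -8.0000 10.0000]
Step 2: x=[2.0000 11.0000 15.0000] v=[-8.0000 10.0000 0.0000]
Step 3: x=[3.0000 11.0000 15.0000] v=[2.0000 0.0000 0.0000]
Step 4: x=[8.0000 7.0000 15.0000] v=[10.0000 -8.0000 0.0000]
Step 5: x=[8.0000 12.0000 11.0000] v=[0.0000 10.0000 -8.0000]
Step 6: x=[8.0000 12.0000 12.0000] v=[0.0000 0.0000 2.0000]
Max displacement = 4.0000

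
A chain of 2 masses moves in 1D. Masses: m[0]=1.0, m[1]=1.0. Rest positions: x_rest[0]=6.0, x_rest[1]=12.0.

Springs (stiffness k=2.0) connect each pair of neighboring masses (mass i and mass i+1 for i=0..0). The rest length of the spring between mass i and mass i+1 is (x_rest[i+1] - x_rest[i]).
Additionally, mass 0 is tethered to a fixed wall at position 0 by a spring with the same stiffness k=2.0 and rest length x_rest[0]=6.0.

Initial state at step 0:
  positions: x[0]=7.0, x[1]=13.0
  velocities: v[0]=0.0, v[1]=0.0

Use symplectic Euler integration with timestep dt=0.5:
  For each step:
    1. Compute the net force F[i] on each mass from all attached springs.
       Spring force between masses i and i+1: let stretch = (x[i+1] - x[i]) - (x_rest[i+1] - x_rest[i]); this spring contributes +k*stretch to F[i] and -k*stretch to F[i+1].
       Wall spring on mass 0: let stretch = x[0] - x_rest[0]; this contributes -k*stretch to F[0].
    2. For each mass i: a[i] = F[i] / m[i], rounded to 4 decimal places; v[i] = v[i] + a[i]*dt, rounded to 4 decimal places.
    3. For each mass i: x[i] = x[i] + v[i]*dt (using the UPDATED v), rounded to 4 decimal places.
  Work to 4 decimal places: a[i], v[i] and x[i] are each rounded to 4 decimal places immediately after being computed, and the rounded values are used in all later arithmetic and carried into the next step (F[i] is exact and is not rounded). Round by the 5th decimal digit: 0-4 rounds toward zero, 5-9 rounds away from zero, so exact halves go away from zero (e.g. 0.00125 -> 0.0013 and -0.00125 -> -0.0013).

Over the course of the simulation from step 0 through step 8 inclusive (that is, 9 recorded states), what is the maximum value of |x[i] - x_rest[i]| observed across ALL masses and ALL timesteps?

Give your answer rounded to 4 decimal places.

Answer: 1.1406

Derivation:
Step 0: x=[7.0000 13.0000] v=[0.0000 0.0000]
Step 1: x=[6.5000 13.0000] v=[-1.0000 0.0000]
Step 2: x=[6.0000 12.7500] v=[-1.0000 -0.5000]
Step 3: x=[5.8750 12.1250] v=[-0.2500 -1.2500]
Step 4: x=[5.9375 11.3750] v=[0.1250 -1.5000]
Step 5: x=[5.7500 10.9063] v=[-0.3750 -0.9375]
Step 6: x=[5.2657 10.8594] v=[-0.9687 -0.0938]
Step 7: x=[4.9454 11.0157] v=[-0.6407 0.3125]
Step 8: x=[5.1875 11.1368] v=[0.4842 0.2422]
Max displacement = 1.1406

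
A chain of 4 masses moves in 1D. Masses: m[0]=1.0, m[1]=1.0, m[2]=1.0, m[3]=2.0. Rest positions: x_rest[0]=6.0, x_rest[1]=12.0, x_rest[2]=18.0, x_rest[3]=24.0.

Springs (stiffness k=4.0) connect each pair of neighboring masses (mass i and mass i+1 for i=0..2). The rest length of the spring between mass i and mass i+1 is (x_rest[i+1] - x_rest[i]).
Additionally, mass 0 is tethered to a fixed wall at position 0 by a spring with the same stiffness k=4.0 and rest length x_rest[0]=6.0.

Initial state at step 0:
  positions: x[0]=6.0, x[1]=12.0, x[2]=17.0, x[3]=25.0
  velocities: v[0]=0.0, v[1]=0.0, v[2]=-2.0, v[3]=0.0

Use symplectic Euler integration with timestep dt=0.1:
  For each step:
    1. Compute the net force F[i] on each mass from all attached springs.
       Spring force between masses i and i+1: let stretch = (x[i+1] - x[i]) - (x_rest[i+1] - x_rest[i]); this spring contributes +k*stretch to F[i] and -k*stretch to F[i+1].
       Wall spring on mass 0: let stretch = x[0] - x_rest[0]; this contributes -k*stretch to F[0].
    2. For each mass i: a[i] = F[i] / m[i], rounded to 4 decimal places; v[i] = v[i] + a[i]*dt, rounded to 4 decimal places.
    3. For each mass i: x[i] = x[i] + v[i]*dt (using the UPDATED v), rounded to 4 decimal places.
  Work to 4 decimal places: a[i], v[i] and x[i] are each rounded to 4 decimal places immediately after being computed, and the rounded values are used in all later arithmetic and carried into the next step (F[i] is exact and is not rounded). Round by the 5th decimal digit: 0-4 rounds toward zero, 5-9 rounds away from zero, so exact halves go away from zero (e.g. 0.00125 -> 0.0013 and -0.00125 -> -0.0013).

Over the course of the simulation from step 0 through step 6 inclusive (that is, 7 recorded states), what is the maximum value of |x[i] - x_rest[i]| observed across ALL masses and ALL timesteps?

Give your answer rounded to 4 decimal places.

Step 0: x=[6.0000 12.0000 17.0000 25.0000] v=[0.0000 0.0000 -2.0000 0.0000]
Step 1: x=[6.0000 11.9600 16.9200 24.9600] v=[0.0000 -0.4000 -0.8000 -0.4000]
Step 2: x=[5.9984 11.8800 16.9632 24.8792] v=[-0.0160 -0.8000 0.4320 -0.8080]
Step 3: x=[5.9921 11.7681 17.1197 24.7601] v=[-0.0627 -1.1194 1.5651 -1.1912]
Step 4: x=[5.9772 11.6392 17.3678 24.6082] v=[-0.1491 -1.2892 2.4806 -1.5193]
Step 5: x=[5.9497 11.5129 17.6763 24.4315] v=[-0.2752 -1.2626 3.0853 -1.7674]
Step 6: x=[5.9067 11.4107 18.0085 24.2397] v=[-0.4298 -1.0225 3.3220 -1.9184]
Max displacement = 1.0800

Answer: 1.0800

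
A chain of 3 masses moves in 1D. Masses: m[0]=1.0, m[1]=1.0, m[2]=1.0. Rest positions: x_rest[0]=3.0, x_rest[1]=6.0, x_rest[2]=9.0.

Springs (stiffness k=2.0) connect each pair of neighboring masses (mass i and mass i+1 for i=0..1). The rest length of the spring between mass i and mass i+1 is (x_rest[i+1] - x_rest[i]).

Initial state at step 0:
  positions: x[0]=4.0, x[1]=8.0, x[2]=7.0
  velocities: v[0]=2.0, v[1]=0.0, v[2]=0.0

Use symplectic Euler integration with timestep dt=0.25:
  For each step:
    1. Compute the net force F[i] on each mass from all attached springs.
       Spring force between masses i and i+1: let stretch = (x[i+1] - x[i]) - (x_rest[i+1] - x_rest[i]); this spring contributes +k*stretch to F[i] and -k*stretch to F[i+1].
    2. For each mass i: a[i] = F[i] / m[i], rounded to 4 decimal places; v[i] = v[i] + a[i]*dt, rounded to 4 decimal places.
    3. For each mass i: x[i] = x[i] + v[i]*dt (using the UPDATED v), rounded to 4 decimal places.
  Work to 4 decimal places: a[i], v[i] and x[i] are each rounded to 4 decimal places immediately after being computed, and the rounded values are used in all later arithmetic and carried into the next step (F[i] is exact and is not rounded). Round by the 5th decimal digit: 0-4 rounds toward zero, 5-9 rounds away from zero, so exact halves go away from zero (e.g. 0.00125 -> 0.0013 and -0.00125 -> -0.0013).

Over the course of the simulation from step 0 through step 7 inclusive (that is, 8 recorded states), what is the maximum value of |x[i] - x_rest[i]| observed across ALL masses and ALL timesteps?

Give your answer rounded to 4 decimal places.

Answer: 2.5880

Derivation:
Step 0: x=[4.0000 8.0000 7.0000] v=[2.0000 0.0000 0.0000]
Step 1: x=[4.6250 7.3750 7.5000] v=[2.5000 -2.5000 2.0000]
Step 2: x=[5.2188 6.4219 8.3594] v=[2.3750 -3.8125 3.4375]
Step 3: x=[5.5880 5.5606 9.3516] v=[1.4766 -3.4453 3.9688]
Step 4: x=[5.5787 5.1766 10.2449] v=[-0.0371 -1.5361 3.5733]
Step 5: x=[5.1442 5.4764 10.8797] v=[-1.7382 1.1991 2.5392]
Step 6: x=[4.3762 6.4101 11.2141] v=[-3.0721 3.7347 1.3376]
Step 7: x=[3.4874 7.6901 11.3230] v=[-3.5552 5.1198 0.4356]
Max displacement = 2.5880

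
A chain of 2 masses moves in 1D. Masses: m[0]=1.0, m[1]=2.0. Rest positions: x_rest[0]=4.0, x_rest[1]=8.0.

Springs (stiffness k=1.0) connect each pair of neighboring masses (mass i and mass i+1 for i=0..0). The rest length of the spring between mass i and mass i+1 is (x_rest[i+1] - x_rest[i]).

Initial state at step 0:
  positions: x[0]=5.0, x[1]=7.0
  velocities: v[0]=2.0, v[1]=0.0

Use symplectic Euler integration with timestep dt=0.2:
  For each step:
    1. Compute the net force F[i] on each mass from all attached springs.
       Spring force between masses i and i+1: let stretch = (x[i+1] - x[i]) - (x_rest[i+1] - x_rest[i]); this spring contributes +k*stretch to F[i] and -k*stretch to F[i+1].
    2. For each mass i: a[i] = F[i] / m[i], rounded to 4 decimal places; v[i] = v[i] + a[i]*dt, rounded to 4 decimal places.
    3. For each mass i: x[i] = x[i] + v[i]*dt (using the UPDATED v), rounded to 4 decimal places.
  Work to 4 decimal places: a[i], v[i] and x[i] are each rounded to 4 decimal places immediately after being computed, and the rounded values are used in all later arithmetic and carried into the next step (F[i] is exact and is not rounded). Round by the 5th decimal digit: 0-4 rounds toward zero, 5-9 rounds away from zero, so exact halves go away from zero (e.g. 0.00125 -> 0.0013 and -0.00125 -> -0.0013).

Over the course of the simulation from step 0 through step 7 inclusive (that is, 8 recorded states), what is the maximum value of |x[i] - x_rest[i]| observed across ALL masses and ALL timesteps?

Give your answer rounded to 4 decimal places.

Step 0: x=[5.0000 7.0000] v=[2.0000 0.0000]
Step 1: x=[5.3200 7.0400] v=[1.6000 0.2000]
Step 2: x=[5.5488 7.1256] v=[1.1440 0.4280]
Step 3: x=[5.6807 7.2597] v=[0.6594 0.6703]
Step 4: x=[5.7157 7.4422] v=[0.1752 0.9124]
Step 5: x=[5.6598 7.6702] v=[-0.2795 1.1398]
Step 6: x=[5.5243 7.9380] v=[-0.6774 1.3388]
Step 7: x=[5.3254 8.2375] v=[-0.9947 1.4974]
Max displacement = 1.7157

Answer: 1.7157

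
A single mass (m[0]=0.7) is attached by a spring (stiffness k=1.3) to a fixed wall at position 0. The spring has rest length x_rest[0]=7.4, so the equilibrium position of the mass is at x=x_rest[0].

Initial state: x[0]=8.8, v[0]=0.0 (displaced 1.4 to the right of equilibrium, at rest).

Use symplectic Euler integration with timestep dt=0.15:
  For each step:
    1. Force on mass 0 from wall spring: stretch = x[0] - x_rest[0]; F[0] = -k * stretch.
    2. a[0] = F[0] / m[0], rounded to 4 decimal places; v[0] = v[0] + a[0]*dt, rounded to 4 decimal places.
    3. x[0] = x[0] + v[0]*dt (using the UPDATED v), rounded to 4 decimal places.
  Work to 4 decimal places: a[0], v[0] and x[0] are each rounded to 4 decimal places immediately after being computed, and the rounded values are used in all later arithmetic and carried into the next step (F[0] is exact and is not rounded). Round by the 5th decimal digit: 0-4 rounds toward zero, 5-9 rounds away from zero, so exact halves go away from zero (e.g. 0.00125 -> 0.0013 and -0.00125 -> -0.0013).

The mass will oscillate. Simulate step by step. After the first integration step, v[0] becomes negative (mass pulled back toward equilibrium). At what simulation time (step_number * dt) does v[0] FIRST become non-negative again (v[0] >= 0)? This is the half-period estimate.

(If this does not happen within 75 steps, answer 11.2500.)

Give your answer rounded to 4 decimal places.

Answer: 2.4000

Derivation:
Step 0: x=[8.8000] v=[0.0000]
Step 1: x=[8.7415] v=[-0.3900]
Step 2: x=[8.6269] v=[-0.7637]
Step 3: x=[8.4611] v=[-1.1055]
Step 4: x=[8.2509] v=[-1.4011]
Step 5: x=[8.0052] v=[-1.6381]
Step 6: x=[7.7342] v=[-1.8067]
Step 7: x=[7.4492] v=[-1.8998]
Step 8: x=[7.1622] v=[-1.9135]
Step 9: x=[6.8851] v=[-1.8473]
Step 10: x=[6.6295] v=[-1.7039]
Step 11: x=[6.4061] v=[-1.4893]
Step 12: x=[6.2242] v=[-1.2124]
Step 13: x=[6.0915] v=[-0.8849]
Step 14: x=[6.0134] v=[-0.5204]
Step 15: x=[5.9933] v=[-0.1341]
Step 16: x=[6.0320] v=[0.2578]
First v>=0 after going negative at step 16, time=2.4000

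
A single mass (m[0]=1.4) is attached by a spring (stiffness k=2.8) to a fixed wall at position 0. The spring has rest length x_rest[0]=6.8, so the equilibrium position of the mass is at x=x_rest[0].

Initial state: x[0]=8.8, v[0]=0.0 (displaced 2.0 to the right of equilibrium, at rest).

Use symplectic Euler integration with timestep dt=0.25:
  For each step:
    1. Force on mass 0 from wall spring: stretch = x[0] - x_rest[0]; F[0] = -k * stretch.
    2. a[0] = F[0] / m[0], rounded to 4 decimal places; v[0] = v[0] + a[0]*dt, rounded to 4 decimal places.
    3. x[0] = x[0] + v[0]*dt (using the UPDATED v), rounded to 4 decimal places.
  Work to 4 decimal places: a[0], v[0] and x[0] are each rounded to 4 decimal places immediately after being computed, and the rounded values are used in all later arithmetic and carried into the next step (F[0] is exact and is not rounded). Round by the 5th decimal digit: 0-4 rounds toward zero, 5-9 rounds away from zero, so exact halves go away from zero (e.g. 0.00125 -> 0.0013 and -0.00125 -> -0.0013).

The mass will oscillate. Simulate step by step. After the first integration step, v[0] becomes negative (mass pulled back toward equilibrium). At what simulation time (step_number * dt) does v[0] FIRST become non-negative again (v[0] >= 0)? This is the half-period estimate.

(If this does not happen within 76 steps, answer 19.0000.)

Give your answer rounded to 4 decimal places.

Answer: 2.2500

Derivation:
Step 0: x=[8.8000] v=[0.0000]
Step 1: x=[8.5500] v=[-1.0000]
Step 2: x=[8.0813] v=[-1.8750]
Step 3: x=[7.4524] v=[-2.5157]
Step 4: x=[6.7419] v=[-2.8419]
Step 5: x=[6.0387] v=[-2.8129]
Step 6: x=[5.4306] v=[-2.4323]
Step 7: x=[4.9937] v=[-1.7476]
Step 8: x=[4.7826] v=[-0.8445]
Step 9: x=[4.8237] v=[0.1642]
First v>=0 after going negative at step 9, time=2.2500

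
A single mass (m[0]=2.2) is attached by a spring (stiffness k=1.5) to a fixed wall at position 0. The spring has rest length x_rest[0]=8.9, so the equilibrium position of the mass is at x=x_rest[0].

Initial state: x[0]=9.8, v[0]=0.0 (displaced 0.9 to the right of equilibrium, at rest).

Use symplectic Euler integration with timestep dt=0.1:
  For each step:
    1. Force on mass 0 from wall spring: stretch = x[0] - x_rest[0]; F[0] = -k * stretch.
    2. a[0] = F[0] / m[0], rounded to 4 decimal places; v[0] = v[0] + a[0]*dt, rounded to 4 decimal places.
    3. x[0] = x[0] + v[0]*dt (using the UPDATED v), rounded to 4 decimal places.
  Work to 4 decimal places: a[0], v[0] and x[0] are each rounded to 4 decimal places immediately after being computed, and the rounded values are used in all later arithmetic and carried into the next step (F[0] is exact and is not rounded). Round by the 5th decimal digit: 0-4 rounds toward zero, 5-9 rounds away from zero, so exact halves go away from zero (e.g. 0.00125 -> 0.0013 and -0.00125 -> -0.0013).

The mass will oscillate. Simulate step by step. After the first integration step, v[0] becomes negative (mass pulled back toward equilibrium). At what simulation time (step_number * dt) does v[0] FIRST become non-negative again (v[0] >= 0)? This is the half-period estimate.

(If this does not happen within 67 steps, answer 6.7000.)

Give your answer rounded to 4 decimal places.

Step 0: x=[9.8000] v=[0.0000]
Step 1: x=[9.7939] v=[-0.0614]
Step 2: x=[9.7817] v=[-0.1224]
Step 3: x=[9.7635] v=[-0.1825]
Step 4: x=[9.7394] v=[-0.2414]
Step 5: x=[9.7095] v=[-0.2986]
Step 6: x=[9.6741] v=[-0.3538]
Step 7: x=[9.6334] v=[-0.4066]
Step 8: x=[9.5877] v=[-0.4566]
Step 9: x=[9.5374] v=[-0.5035]
Step 10: x=[9.4827] v=[-0.5470]
Step 11: x=[9.4240] v=[-0.5867]
Step 12: x=[9.3618] v=[-0.6224]
Step 13: x=[9.2964] v=[-0.6539]
Step 14: x=[9.2283] v=[-0.6809]
Step 15: x=[9.1580] v=[-0.7033]
Step 16: x=[9.0859] v=[-0.7209]
Step 17: x=[9.0125] v=[-0.7336]
Step 18: x=[8.9384] v=[-0.7413]
Step 19: x=[8.8640] v=[-0.7439]
Step 20: x=[8.7899] v=[-0.7415]
Step 21: x=[8.7165] v=[-0.7340]
Step 22: x=[8.6444] v=[-0.7215]
Step 23: x=[8.5740] v=[-0.7041]
Step 24: x=[8.5058] v=[-0.6819]
Step 25: x=[8.4403] v=[-0.6550]
Step 26: x=[8.3779] v=[-0.6237]
Step 27: x=[8.3191] v=[-0.5881]
Step 28: x=[8.2643] v=[-0.5485]
Step 29: x=[8.2138] v=[-0.5052]
Step 30: x=[8.1680] v=[-0.4584]
Step 31: x=[8.1272] v=[-0.4085]
Step 32: x=[8.0916] v=[-0.3558]
Step 33: x=[8.0615] v=[-0.3007]
Step 34: x=[8.0372] v=[-0.2435]
Step 35: x=[8.0187] v=[-0.1847]
Step 36: x=[8.0062] v=[-0.1246]
Step 37: x=[7.9998] v=[-0.0637]
Step 38: x=[7.9996] v=[-0.0023]
Step 39: x=[8.0055] v=[0.0591]
First v>=0 after going negative at step 39, time=3.9000

Answer: 3.9000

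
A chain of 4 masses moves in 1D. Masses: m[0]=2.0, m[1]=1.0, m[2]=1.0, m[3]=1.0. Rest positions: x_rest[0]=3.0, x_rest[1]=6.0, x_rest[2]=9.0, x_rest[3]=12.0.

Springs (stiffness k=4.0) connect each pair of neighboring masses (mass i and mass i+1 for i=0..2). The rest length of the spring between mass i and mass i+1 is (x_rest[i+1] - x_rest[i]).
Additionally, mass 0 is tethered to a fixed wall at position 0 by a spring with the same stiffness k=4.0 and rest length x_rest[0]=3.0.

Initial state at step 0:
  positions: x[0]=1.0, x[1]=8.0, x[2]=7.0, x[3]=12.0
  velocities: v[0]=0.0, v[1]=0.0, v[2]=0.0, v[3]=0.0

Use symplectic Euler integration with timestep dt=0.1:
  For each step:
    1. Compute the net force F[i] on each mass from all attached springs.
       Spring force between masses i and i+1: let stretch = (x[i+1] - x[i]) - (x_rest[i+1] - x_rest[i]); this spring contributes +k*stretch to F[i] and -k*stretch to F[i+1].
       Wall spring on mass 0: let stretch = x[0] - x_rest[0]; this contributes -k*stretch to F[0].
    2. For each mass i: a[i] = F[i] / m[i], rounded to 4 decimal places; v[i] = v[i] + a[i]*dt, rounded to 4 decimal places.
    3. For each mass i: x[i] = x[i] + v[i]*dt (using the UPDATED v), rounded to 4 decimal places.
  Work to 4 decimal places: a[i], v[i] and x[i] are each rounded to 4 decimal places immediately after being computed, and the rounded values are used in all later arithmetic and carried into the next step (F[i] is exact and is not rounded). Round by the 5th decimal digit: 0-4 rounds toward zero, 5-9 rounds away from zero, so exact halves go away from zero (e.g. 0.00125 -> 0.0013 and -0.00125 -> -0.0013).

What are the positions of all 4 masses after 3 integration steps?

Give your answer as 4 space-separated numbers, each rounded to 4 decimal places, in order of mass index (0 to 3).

Step 0: x=[1.0000 8.0000 7.0000 12.0000] v=[0.0000 0.0000 0.0000 0.0000]
Step 1: x=[1.1200 7.6800 7.2400 11.9200] v=[1.2000 -3.2000 2.4000 -0.8000]
Step 2: x=[1.3488 7.0800 7.6848 11.7728] v=[2.2880 -6.0000 4.4480 -1.4720]
Step 3: x=[1.6653 6.2749 8.2689 11.5821] v=[3.1645 -8.0506 5.8413 -1.9072]

Answer: 1.6653 6.2749 8.2689 11.5821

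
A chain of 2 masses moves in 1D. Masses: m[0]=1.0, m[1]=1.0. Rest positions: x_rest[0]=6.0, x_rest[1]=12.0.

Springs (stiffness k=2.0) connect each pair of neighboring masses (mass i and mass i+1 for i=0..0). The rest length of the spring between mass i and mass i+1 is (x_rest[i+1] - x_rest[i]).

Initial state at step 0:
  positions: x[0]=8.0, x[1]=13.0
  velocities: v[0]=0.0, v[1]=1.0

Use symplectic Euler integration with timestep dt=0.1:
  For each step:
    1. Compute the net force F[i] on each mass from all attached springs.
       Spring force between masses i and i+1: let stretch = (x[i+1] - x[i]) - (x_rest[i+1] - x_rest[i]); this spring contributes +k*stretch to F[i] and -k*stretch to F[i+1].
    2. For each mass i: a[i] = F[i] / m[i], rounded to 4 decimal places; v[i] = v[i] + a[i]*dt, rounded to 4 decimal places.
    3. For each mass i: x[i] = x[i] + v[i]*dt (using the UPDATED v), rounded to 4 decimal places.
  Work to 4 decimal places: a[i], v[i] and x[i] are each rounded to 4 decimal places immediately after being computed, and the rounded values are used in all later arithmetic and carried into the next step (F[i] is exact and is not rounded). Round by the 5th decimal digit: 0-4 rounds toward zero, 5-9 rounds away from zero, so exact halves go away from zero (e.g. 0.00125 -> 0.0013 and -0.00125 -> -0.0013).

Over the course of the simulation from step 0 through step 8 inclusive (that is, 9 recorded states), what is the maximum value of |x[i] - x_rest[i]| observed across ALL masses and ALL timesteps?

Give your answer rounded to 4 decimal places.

Answer: 2.2173

Derivation:
Step 0: x=[8.0000 13.0000] v=[0.0000 1.0000]
Step 1: x=[7.9800 13.1200] v=[-0.2000 1.2000]
Step 2: x=[7.9428 13.2572] v=[-0.3720 1.3720]
Step 3: x=[7.8919 13.4081] v=[-0.5091 1.5091]
Step 4: x=[7.8313 13.5687] v=[-0.6059 1.6059]
Step 5: x=[7.7655 13.7345] v=[-0.6584 1.6584]
Step 6: x=[7.6990 13.9010] v=[-0.6646 1.6646]
Step 7: x=[7.6366 14.0634] v=[-0.6242 1.6242]
Step 8: x=[7.5827 14.2173] v=[-0.5388 1.5388]
Max displacement = 2.2173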